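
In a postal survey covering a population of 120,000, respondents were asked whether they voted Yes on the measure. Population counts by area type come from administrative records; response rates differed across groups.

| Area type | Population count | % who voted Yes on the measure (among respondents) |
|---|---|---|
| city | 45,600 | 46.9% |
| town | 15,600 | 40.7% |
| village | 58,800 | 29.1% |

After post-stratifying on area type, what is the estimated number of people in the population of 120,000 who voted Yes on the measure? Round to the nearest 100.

44,800

Each cell contributes its population count × the respondent rate:
  city: 45,600 × 46.9% = 21386.4
  town: 15,600 × 40.7% = 6349.2
  village: 58,800 × 29.1% = 17110.8
Estimated total = 44846.4 → 44,800.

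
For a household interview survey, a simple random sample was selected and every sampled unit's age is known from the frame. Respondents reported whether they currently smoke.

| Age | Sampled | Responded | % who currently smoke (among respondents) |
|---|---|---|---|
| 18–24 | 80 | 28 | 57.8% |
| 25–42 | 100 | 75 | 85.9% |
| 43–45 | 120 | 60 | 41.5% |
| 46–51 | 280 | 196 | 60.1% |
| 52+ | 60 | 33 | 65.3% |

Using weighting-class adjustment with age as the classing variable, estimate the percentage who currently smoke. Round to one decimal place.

Class response rates: 18–24 28/80 = 35%, 25–42 75/100 = 75%, 43–45 60/120 = 50%, 46–51 196/280 = 70%, 52+ 33/60 = 55%.
Each respondent's weight = sampled/responded in their class; summing within a class gives n_sampled, so:
  18–24: 80 × 57.8 = 4624
  25–42: 100 × 85.9 = 8590
  43–45: 120 × 41.5 = 4980
  46–51: 280 × 60.1 = 16,828
  52+: 60 × 65.3 = 3918
Adjusted estimate = 38,940 / 640 = 60.8438 → 60.8%.

60.8%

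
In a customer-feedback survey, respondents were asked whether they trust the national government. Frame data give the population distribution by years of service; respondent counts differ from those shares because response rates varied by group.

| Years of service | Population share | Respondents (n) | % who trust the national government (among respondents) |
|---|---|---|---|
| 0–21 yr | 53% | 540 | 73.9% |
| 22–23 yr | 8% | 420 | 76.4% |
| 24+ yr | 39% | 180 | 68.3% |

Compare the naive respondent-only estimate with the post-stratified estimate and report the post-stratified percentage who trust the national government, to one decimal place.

Naive respondent-only estimate (weights = respondent counts):
  (540/1140)×73.9 + (420/1140)×76.4 + (180/1140)×68.3 = 73.9368%
Reweighting by population years of service shares:
  0.53×73.9 + 0.08×76.4 + 0.39×68.3 = 71.916%

71.9%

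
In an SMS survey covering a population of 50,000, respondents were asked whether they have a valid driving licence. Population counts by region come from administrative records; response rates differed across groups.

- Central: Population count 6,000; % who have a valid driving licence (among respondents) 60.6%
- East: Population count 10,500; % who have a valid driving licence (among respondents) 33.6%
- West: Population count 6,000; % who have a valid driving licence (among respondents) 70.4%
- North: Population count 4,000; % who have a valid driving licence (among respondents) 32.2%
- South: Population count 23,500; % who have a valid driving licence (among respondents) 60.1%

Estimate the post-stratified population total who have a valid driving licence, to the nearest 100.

Each cell contributes its population count × the respondent rate:
  Central: 6,000 × 60.6% = 3636
  East: 10,500 × 33.6% = 3528
  West: 6,000 × 70.4% = 4224
  North: 4,000 × 32.2% = 1288
  South: 23,500 × 60.1% = 14123.5
Estimated total = 26799.5 → 26,800.

26,800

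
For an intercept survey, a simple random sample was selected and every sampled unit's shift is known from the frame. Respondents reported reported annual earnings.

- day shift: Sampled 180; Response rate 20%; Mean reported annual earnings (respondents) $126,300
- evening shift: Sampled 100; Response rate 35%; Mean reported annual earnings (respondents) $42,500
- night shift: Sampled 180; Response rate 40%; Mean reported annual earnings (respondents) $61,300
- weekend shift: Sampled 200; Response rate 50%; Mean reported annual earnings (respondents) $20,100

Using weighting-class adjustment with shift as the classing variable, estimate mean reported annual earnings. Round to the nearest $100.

With weight = n_sampled/n_responded per class, the weighted class total is n_sampled:
  day shift: 180 × 126,300 = 22,734,000
  evening shift: 100 × 42,500 = 4,250,000
  night shift: 180 × 61,300 = 11,034,000
  weekend shift: 200 × 20,100 = 4,020,000
Adjusted estimate = 42,038,000 / 660 = 63693.9 → $63,700.

$63,700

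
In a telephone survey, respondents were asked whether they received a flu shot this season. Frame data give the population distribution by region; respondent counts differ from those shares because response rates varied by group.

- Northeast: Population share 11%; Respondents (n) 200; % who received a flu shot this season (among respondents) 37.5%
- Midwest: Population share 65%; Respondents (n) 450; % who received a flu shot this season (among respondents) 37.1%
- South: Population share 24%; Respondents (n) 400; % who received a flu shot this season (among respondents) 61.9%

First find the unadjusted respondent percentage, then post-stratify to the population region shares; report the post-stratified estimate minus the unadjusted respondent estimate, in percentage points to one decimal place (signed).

-3.5 percentage points

Unadjusted (pooled respondent) estimate weights by respondent counts:
  (200/1050)×37.5 + (450/1050)×37.1 + (400/1050)×61.9 = 46.6238%
Post-stratified estimate weights by population shares:
  0.11×37.5 + 0.65×37.1 + 0.24×61.9 = 43.096%
Difference = 43.096 − 46.6238 = -3.5278 pp.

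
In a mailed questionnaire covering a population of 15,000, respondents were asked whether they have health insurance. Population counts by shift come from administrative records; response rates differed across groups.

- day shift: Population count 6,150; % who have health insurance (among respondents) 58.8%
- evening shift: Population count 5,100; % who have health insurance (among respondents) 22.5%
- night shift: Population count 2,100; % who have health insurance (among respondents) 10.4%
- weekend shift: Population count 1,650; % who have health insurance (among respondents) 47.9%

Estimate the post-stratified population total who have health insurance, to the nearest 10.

Each cell contributes its population count × the respondent rate:
  day shift: 6,150 × 58.8% = 3616.2
  evening shift: 5,100 × 22.5% = 1147.5
  night shift: 2,100 × 10.4% = 218.4
  weekend shift: 1,650 × 47.9% = 790.35
Estimated total = 5772.45 → 5,770.

5,770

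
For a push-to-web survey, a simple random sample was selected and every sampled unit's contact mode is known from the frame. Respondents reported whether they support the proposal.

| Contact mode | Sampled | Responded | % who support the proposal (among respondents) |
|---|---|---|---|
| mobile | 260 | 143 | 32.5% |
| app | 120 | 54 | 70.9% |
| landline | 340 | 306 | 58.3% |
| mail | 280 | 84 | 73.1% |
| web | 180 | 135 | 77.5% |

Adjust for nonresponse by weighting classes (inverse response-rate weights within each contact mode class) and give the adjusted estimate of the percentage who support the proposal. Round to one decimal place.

Response rates by class: mobile 143/260 = 55%, app 54/120 = 45%, landline 306/340 = 90%, mail 84/280 = 30%, web 135/180 = 75%.
With weight = n_sampled/n_responded per class, the weighted class total is n_sampled:
  mobile: 260 × 32.5 = 8450
  app: 120 × 70.9 = 8508
  landline: 340 × 58.3 = 19,822
  mail: 280 × 73.1 = 20,468
  web: 180 × 77.5 = 13,950
Adjusted estimate = 71,198 / 1,180 = 60.3373 → 60.3%.

60.3%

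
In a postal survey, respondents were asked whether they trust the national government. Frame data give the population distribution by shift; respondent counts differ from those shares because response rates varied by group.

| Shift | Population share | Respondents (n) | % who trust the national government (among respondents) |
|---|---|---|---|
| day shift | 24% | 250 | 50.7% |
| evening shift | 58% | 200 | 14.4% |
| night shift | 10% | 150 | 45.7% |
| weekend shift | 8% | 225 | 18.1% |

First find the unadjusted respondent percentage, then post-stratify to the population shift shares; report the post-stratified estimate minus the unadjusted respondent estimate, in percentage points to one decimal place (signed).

-5.6 percentage points

Naive respondent-only estimate (weights = respondent counts):
  (250/825)×50.7 + (200/825)×14.4 + (150/825)×45.7 + (225/825)×18.1 = 32.1%
Reweighting by population shift shares:
  0.24×50.7 + 0.58×14.4 + 0.1×45.7 + 0.08×18.1 = 26.538%
Difference = 26.538 − 32.1 = -5.562 pp.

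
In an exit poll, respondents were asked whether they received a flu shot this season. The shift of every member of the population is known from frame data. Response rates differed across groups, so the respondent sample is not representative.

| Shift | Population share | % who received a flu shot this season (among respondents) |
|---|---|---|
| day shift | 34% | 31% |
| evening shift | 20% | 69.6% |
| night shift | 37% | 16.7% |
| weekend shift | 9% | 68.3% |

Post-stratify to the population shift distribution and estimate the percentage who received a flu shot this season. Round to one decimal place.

Each cell contributes population-share × respondent value:
  day shift: 0.34 × 31 = 10.54
  evening shift: 0.2 × 69.6 = 13.92
  night shift: 0.37 × 16.7 = 6.179
  weekend shift: 0.09 × 68.3 = 6.147
Post-stratified estimate = 36.786 → 36.8%.

36.8%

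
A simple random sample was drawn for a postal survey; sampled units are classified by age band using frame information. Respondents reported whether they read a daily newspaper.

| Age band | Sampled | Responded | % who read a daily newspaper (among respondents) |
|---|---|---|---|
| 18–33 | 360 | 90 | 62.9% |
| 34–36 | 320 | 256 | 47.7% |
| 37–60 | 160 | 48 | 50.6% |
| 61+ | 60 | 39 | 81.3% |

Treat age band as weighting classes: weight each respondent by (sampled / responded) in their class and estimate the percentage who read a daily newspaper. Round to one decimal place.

Response rates by class: 18–33 90/360 = 25%, 34–36 256/320 = 80%, 37–60 48/160 = 30%, 61+ 39/60 = 65%.
With weight = n_sampled/n_responded per class, the weighted class total is n_sampled:
  18–33: 360 × 62.9 = 22,644
  34–36: 320 × 47.7 = 15,264
  37–60: 160 × 50.6 = 8096
  61+: 60 × 81.3 = 4878
Adjusted estimate = 50,882 / 900 = 56.5356 → 56.5%.

56.5%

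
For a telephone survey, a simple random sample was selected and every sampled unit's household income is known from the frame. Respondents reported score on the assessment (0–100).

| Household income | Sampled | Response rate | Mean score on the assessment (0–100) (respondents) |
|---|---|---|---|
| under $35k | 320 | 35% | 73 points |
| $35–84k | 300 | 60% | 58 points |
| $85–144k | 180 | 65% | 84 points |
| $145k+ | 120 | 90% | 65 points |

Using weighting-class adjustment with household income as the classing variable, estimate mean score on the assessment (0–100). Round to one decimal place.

69.2

Each respondent's weight = sampled/responded in their class; summing within a class gives n_sampled, so:
  under $35k: 320 × 73 = 23,360
  $35–84k: 300 × 58 = 17,400
  $85–144k: 180 × 84 = 15,120
  $145k+: 120 × 65 = 7800
Adjusted estimate = 63,680 / 920 = 69.2174 → 69.2.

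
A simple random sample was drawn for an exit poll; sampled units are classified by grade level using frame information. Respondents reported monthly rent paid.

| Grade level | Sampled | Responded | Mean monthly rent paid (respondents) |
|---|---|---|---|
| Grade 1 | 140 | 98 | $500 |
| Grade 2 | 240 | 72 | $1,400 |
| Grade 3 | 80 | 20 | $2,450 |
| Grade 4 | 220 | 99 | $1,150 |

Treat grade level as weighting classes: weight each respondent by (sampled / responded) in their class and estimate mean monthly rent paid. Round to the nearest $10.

Response rates by class: Grade 1 98/140 = 70%, Grade 2 72/240 = 30%, Grade 3 20/80 = 25%, Grade 4 99/220 = 45%.
Each respondent's weight = sampled/responded in their class; summing within a class gives n_sampled, so:
  Grade 1: 140 × 500 = 70,000
  Grade 2: 240 × 1400 = 336,000
  Grade 3: 80 × 2450 = 196,000
  Grade 4: 220 × 1150 = 253,000
Adjusted estimate = 855,000 / 680 = 1257.35 → $1,260.

$1,260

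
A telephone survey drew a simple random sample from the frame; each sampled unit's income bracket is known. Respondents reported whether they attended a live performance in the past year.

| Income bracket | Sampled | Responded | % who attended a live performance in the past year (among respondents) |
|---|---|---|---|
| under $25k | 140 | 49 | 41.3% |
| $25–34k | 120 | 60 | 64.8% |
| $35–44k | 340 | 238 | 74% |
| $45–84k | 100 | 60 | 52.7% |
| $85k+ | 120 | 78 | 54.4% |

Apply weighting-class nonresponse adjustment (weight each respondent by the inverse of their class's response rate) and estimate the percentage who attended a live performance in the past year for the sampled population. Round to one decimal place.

61.6%

Response rates by class: under $25k 49/140 = 35%, $25–34k 60/120 = 50%, $35–44k 238/340 = 70%, $45–84k 60/100 = 60%, $85k+ 78/120 = 65%.
Weighting each respondent by the inverse class response rate inflates each class back to its sampled size, so the class weight is n_sampled:
  under $25k: 140 × 41.3 = 5782
  $25–34k: 120 × 64.8 = 7776
  $35–44k: 340 × 74 = 25,160
  $45–84k: 100 × 52.7 = 5270
  $85k+: 120 × 54.4 = 6528
Adjusted estimate = 50,516 / 820 = 61.6049 → 61.6%.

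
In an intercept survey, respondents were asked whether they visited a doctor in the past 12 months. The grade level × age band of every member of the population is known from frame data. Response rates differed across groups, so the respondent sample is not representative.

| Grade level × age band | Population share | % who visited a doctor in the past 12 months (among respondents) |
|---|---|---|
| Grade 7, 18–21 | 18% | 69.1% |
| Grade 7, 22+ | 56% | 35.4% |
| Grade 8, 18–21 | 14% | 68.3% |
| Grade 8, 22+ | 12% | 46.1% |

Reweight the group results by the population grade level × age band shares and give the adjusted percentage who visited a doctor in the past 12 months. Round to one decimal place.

47.4%

Reweight to the known grade level × age band distribution:
  Grade 7, 18–21: 0.18 × 69.1 = 12.438
  Grade 7, 22+: 0.56 × 35.4 = 19.824
  Grade 8, 18–21: 0.14 × 68.3 = 9.562
  Grade 8, 22+: 0.12 × 46.1 = 5.532
Post-stratified estimate = 47.356 → 47.4%.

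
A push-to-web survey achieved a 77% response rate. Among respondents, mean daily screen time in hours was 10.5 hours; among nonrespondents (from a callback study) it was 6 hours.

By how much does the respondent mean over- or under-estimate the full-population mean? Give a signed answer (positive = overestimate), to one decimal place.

Nonresponse fraction = 1 − 0.77 = 0.23.
Bias = (nonresponse fraction) × (respondent mean − nonrespondent mean)
     = 0.23 × (10.5 − 6) = 0.23 × 4.5 = 1.035.

+1.0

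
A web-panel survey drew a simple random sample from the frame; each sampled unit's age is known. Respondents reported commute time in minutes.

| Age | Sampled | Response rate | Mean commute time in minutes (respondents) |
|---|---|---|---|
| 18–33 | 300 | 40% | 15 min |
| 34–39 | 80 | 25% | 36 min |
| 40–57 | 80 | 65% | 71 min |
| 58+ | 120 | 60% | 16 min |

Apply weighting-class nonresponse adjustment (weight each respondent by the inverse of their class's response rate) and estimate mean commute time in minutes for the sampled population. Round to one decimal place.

Inverse-response-rate weighting restores each class to its sampled count, so class totals weight by n_sampled:
  18–33: 300 × 15 = 4500
  34–39: 80 × 36 = 2880
  40–57: 80 × 71 = 5680
  58+: 120 × 16 = 1920
Adjusted estimate = 14,980 / 580 = 25.8276 → 25.8.

25.8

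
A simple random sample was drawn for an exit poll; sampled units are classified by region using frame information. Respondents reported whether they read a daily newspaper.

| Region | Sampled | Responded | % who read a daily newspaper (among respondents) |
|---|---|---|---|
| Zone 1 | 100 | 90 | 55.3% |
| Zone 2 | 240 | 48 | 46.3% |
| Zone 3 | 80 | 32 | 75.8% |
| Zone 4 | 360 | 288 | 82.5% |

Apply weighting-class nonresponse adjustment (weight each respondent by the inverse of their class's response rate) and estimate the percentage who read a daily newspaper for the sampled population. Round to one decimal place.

67.2%

Response rates by class: Zone 1 90/100 = 90%, Zone 2 48/240 = 20%, Zone 3 32/80 = 40%, Zone 4 288/360 = 80%.
Each respondent's weight = sampled/responded in their class; summing within a class gives n_sampled, so:
  Zone 1: 100 × 55.3 = 5530
  Zone 2: 240 × 46.3 = 11,112
  Zone 3: 80 × 75.8 = 6064
  Zone 4: 360 × 82.5 = 29,700
Adjusted estimate = 52,406 / 780 = 67.1872 → 67.2%.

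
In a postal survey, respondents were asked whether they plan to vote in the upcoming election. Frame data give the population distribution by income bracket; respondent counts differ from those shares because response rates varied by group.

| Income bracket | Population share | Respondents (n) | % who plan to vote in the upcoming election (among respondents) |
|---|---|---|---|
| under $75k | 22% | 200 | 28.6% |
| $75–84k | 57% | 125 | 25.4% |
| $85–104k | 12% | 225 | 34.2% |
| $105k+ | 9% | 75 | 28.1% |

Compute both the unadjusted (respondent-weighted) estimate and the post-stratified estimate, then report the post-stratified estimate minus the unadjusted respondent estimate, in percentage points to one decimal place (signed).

-2.5 percentage points

Without adjustment, the pooled respondent share is:
  (200/625)×28.6 + (125/625)×25.4 + (225/625)×34.2 + (75/625)×28.1 = 29.916%
Post-stratified estimate weights by population shares:
  0.22×28.6 + 0.57×25.4 + 0.12×34.2 + 0.09×28.1 = 27.403%
Difference = 27.403 − 29.916 = -2.513 pp.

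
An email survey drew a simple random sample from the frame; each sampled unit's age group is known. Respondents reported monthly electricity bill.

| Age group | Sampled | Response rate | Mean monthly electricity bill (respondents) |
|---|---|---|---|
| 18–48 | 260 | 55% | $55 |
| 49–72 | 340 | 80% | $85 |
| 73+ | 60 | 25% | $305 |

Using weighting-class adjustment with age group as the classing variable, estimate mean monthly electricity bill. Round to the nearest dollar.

$93

Weighting each respondent by the inverse class response rate inflates each class back to its sampled size, so the class weight is n_sampled:
  18–48: 260 × 55 = 14,300
  49–72: 340 × 85 = 28,900
  73+: 60 × 305 = 18,300
Adjusted estimate = 61,500 / 660 = 93.1818 → $93.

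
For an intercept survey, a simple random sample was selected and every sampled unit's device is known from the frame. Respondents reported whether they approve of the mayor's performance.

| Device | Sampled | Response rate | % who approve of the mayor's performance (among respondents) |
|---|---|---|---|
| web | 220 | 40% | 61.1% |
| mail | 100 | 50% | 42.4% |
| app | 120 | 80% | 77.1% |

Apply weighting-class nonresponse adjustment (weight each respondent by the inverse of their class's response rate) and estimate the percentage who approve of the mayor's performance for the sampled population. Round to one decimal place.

61.2%

Each respondent's weight = sampled/responded in their class; summing within a class gives n_sampled, so:
  web: 220 × 61.1 = 13,442
  mail: 100 × 42.4 = 4240
  app: 120 × 77.1 = 9252
Adjusted estimate = 26,934 / 440 = 61.2136 → 61.2%.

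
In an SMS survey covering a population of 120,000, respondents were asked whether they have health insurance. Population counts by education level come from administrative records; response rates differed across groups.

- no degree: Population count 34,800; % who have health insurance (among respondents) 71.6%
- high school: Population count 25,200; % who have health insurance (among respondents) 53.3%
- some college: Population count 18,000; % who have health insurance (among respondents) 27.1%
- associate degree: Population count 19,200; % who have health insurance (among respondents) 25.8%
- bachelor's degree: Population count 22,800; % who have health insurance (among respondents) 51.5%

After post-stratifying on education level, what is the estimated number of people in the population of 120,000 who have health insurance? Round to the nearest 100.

59,900

Each cell contributes its population count × the respondent rate:
  no degree: 34,800 × 71.6% = 24916.8
  high school: 25,200 × 53.3% = 13431.6
  some college: 18,000 × 27.1% = 4878
  associate degree: 19,200 × 25.8% = 4953.6
  bachelor's degree: 22,800 × 51.5% = 11,742
Estimated total = 59,922 → 59,900.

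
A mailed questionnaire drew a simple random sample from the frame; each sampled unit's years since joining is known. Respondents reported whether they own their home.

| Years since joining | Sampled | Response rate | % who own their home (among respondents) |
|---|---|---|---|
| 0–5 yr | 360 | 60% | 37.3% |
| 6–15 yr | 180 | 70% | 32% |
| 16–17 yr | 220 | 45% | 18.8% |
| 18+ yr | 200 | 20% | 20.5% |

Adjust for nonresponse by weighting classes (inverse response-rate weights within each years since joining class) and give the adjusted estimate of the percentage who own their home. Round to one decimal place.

Weighting each respondent by the inverse class response rate inflates each class back to its sampled size, so the class weight is n_sampled:
  0–5 yr: 360 × 37.3 = 13428
  6–15 yr: 180 × 32 = 5760
  16–17 yr: 220 × 18.8 = 4136
  18+ yr: 200 × 20.5 = 4100
Adjusted estimate = 27,424 / 960 = 28.5667 → 28.6%.

28.6%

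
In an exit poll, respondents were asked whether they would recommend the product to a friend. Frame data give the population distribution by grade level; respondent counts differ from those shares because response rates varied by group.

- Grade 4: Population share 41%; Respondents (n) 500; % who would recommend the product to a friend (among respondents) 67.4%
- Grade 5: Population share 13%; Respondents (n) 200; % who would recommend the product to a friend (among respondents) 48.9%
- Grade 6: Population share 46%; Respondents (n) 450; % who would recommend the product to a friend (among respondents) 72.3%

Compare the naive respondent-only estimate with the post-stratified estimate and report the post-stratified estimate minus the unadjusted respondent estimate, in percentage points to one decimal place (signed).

+1.1 percentage points

Naive respondent-only estimate (weights = respondent counts):
  (500/1150)×67.4 + (200/1150)×48.9 + (450/1150)×72.3 = 66.1%
Post-stratified estimate weights by population shares:
  0.41×67.4 + 0.13×48.9 + 0.46×72.3 = 67.249%
Difference = 67.249 − 66.1 = 1.149 pp.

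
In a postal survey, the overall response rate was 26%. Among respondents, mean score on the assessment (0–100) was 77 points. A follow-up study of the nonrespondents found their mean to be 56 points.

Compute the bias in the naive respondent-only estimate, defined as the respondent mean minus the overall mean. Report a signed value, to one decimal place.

Nonresponse fraction = 1 − 0.26 = 0.74.
Bias = (nonresponse fraction) × (respondent mean − nonrespondent mean)
     = 0.74 × (77 − 56) = 0.74 × 21 = 15.54.

+15.5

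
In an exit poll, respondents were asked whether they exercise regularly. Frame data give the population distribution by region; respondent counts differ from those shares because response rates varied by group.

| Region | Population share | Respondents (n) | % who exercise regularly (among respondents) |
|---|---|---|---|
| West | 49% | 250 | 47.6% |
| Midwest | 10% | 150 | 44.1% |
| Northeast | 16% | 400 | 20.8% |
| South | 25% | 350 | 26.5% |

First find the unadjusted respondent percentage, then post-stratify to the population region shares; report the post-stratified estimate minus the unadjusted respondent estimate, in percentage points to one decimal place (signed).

Without adjustment, the pooled respondent share is:
  (250/1150)×47.6 + (150/1150)×44.1 + (400/1150)×20.8 + (350/1150)×26.5 = 31.4%
Reweighting by population region shares:
  0.49×47.6 + 0.1×44.1 + 0.16×20.8 + 0.25×26.5 = 37.687%
Difference = 37.687 − 31.4 = 6.287 pp.

+6.3 percentage points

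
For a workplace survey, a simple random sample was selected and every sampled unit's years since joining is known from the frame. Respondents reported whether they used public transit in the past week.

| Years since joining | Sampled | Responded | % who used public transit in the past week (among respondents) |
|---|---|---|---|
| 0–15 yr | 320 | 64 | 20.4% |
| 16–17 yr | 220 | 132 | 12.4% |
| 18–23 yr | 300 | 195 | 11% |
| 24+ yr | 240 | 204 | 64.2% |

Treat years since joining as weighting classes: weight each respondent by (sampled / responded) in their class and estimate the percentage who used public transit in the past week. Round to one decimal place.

Class response rates: 0–15 yr 64/320 = 20%, 16–17 yr 132/220 = 60%, 18–23 yr 195/300 = 65%, 24+ yr 204/240 = 85%.
Weighting each respondent by the inverse class response rate inflates each class back to its sampled size, so the class weight is n_sampled:
  0–15 yr: 320 × 20.4 = 6528
  16–17 yr: 220 × 12.4 = 2728
  18–23 yr: 300 × 11 = 3300
  24+ yr: 240 × 64.2 = 15,408
Adjusted estimate = 27,964 / 1,080 = 25.8926 → 25.9%.

25.9%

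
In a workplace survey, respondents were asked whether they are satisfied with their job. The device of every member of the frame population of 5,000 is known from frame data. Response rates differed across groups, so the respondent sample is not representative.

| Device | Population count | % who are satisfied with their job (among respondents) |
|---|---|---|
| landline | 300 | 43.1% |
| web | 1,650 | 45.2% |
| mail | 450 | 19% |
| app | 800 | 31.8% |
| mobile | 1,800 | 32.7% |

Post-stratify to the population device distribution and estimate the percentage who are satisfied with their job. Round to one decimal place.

Each cell contributes population-share × respondent value:
  landline: (300/5,000) × 43.1 = 2.586
  web: (1,650/5,000) × 45.2 = 14.916
  mail: (450/5,000) × 19 = 1.71
  app: (800/5,000) × 31.8 = 5.088
  mobile: (1,800/5,000) × 32.7 = 11.772
Post-stratified estimate = 36.072 → 36.1%.

36.1%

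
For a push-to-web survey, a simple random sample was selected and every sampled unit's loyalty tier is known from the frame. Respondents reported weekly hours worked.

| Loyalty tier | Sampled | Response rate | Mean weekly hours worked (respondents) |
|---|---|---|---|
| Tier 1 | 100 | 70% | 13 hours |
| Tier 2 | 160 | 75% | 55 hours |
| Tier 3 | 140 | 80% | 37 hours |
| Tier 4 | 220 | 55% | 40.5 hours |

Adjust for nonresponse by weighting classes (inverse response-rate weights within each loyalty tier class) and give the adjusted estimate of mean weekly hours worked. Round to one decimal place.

With weight = n_sampled/n_responded per class, the weighted class total is n_sampled:
  Tier 1: 100 × 13 = 1300
  Tier 2: 160 × 55 = 8800
  Tier 3: 140 × 37 = 5180
  Tier 4: 220 × 40.5 = 8910
Adjusted estimate = 24,190 / 620 = 39.0161 → 39.0.

39.0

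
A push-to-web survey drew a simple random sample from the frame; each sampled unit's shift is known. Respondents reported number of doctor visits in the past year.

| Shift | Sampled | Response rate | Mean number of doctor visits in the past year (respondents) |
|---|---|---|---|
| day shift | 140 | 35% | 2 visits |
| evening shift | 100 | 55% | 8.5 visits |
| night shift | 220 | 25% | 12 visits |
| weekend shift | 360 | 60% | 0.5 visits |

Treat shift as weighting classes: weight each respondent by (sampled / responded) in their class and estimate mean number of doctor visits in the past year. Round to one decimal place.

4.8

Inverse-response-rate weighting restores each class to its sampled count, so class totals weight by n_sampled:
  day shift: 140 × 2 = 280
  evening shift: 100 × 8.5 = 850
  night shift: 220 × 12 = 2640
  weekend shift: 360 × 0.5 = 180
Adjusted estimate = 3950 / 820 = 4.81707 → 4.8.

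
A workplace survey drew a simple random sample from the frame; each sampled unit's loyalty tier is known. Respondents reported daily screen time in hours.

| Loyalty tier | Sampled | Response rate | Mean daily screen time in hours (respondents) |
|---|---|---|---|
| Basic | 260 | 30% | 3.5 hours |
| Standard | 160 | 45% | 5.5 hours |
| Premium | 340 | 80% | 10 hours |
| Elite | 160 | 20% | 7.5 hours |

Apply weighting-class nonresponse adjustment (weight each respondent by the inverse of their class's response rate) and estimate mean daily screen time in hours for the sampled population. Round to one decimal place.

6.9

Inverse-response-rate weighting restores each class to its sampled count, so class totals weight by n_sampled:
  Basic: 260 × 3.5 = 910
  Standard: 160 × 5.5 = 880
  Premium: 340 × 10 = 3400
  Elite: 160 × 7.5 = 1200
Adjusted estimate = 6390 / 920 = 6.94565 → 6.9.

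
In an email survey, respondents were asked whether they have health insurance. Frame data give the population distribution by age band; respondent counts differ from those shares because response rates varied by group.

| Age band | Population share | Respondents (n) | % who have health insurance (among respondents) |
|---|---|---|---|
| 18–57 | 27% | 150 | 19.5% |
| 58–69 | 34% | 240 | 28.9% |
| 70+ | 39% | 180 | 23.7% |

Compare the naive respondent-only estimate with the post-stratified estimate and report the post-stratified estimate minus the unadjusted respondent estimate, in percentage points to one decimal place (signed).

Unadjusted (pooled respondent) estimate weights by respondent counts:
  (150/570)×19.5 + (240/570)×28.9 + (180/570)×23.7 = 24.7842%
Reweighting by population age band shares:
  0.27×19.5 + 0.34×28.9 + 0.39×23.7 = 24.334%
Difference = 24.334 − 24.7842 = -0.4502 pp.

-0.5 percentage points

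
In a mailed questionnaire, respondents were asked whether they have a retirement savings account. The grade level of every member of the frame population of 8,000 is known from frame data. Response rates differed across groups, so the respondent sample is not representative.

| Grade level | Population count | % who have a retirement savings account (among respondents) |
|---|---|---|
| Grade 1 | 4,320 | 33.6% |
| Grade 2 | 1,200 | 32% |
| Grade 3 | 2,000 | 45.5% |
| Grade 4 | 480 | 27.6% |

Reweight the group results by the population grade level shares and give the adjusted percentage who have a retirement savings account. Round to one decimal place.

36.0%

Weight each group's respondent value by its population share:
  Grade 1: (4,320/8,000) × 33.6 = 18.144
  Grade 2: (1,200/8,000) × 32 = 4.8
  Grade 3: (2,000/8,000) × 45.5 = 11.375
  Grade 4: (480/8,000) × 27.6 = 1.656
Post-stratified estimate = 35.975 → 36.0%.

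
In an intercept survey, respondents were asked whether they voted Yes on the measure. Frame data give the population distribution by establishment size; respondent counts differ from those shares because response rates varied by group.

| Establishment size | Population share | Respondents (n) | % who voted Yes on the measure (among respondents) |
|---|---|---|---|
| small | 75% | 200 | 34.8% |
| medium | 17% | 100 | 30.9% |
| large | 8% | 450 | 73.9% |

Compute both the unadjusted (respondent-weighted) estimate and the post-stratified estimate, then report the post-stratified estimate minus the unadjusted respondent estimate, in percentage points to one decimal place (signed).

-20.5 percentage points

Unadjusted (pooled respondent) estimate weights by respondent counts:
  (200/750)×34.8 + (100/750)×30.9 + (450/750)×73.9 = 57.74%
Post-stratifying to population shares instead:
  0.75×34.8 + 0.17×30.9 + 0.08×73.9 = 37.265%
Difference = 37.265 − 57.74 = -20.475 pp.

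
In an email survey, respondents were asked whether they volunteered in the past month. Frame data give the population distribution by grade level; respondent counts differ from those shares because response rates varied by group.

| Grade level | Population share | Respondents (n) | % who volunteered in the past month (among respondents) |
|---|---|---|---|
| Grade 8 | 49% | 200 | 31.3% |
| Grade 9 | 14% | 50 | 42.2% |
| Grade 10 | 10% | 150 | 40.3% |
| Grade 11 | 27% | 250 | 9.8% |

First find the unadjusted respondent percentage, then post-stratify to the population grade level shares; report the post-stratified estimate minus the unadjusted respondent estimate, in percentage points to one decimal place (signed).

Naive respondent-only estimate (weights = respondent counts):
  (200/650)×31.3 + (50/650)×42.2 + (150/650)×40.3 + (250/650)×9.8 = 25.9462%
Reweighting by population grade level shares:
  0.49×31.3 + 0.14×42.2 + 0.1×40.3 + 0.27×9.8 = 27.921%
Difference = 27.921 − 25.9462 = 1.9748 pp.

+2.0 percentage points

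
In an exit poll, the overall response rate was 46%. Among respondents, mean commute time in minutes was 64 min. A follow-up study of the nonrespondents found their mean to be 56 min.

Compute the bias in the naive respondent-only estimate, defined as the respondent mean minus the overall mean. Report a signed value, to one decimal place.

Nonresponse fraction = 1 − 0.46 = 0.54.
Bias = (nonresponse fraction) × (respondent mean − nonrespondent mean)
     = 0.54 × (64 − 56) = 0.54 × 8 = 4.32.

+4.3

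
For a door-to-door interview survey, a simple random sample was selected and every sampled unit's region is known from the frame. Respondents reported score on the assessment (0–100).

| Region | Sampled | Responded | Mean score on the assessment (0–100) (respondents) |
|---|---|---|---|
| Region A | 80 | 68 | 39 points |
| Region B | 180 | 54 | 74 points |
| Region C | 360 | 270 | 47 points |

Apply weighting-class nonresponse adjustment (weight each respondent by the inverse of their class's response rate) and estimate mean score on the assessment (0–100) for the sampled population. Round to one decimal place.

53.8

Response rates by class: Region A 68/80 = 85%, Region B 54/180 = 30%, Region C 270/360 = 75%.
Each respondent's weight = sampled/responded in their class; summing within a class gives n_sampled, so:
  Region A: 80 × 39 = 3120
  Region B: 180 × 74 = 13,320
  Region C: 360 × 47 = 16,920
Adjusted estimate = 33,360 / 620 = 53.8065 → 53.8.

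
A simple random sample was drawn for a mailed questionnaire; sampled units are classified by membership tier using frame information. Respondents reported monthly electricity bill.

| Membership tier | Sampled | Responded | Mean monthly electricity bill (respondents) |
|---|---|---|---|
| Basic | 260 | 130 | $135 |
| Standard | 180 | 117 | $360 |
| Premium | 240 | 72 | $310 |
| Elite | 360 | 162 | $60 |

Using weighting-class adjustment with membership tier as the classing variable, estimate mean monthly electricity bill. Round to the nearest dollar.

Response rates by class: Basic 130/260 = 50%, Standard 117/180 = 65%, Premium 72/240 = 30%, Elite 162/360 = 45%.
With weight = n_sampled/n_responded per class, the weighted class total is n_sampled:
  Basic: 260 × 135 = 35,100
  Standard: 180 × 360 = 64,800
  Premium: 240 × 310 = 74,400
  Elite: 360 × 60 = 21,600
Adjusted estimate = 195,900 / 1,040 = 188.365 → $188.

$188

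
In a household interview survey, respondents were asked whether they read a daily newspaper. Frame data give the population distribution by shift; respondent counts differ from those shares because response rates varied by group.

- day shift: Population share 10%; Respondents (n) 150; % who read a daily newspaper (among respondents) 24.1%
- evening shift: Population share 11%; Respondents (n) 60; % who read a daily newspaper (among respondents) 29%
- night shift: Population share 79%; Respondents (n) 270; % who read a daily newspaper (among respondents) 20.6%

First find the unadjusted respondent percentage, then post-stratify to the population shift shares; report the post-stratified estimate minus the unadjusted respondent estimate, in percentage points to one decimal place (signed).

-0.9 percentage points

Naive respondent-only estimate (weights = respondent counts):
  (150/480)×24.1 + (60/480)×29 + (270/480)×20.6 = 22.7437%
Post-stratified estimate weights by population shares:
  0.1×24.1 + 0.11×29 + 0.79×20.6 = 21.874%
Difference = 21.874 − 22.7437 = -0.8697 pp.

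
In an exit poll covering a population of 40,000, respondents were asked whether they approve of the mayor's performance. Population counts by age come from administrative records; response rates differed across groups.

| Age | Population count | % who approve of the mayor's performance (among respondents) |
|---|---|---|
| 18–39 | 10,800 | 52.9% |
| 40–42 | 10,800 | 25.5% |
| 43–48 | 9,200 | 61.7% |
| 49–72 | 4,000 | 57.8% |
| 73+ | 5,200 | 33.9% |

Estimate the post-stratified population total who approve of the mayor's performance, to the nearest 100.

18,200

Estimated count per cell = population count × respondent percentage:
  18–39: 10,800 × 52.9% = 5713.2
  40–42: 10,800 × 25.5% = 2754
  43–48: 9,200 × 61.7% = 5676.4
  49–72: 4,000 × 57.8% = 2312
  73+: 5,200 × 33.9% = 1762.8
Estimated total = 18218.4 → 18,200.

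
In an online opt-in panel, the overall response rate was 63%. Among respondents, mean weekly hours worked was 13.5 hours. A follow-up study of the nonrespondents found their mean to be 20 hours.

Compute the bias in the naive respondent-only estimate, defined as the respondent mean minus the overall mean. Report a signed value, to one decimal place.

Nonresponse fraction = 1 − 0.63 = 0.37.
Bias = (nonresponse fraction) × (respondent mean − nonrespondent mean)
     = 0.37 × (13.5 − 20) = 0.37 × -6.5 = -2.405.

-2.4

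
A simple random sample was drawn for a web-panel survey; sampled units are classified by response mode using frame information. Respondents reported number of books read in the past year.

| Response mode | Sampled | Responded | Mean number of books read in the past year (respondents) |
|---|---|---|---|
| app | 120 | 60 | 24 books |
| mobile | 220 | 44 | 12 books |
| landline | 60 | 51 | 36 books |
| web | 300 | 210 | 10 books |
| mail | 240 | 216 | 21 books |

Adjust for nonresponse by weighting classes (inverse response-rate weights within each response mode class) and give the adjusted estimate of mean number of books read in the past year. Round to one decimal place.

Response rates by class: app 60/120 = 50%, mobile 44/220 = 20%, landline 51/60 = 85%, web 210/300 = 70%, mail 216/240 = 90%.
With weight = n_sampled/n_responded per class, the weighted class total is n_sampled:
  app: 120 × 24 = 2880
  mobile: 220 × 12 = 2640
  landline: 60 × 36 = 2160
  web: 300 × 10 = 3000
  mail: 240 × 21 = 5040
Adjusted estimate = 15,720 / 940 = 16.7234 → 16.7.

16.7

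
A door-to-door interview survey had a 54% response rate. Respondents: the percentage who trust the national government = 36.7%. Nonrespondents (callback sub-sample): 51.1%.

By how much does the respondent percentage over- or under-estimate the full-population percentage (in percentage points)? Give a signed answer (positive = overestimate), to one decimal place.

Nonresponse fraction = 1 − 0.54 = 0.46.
Bias = (nonresponse fraction) × (respondent percentage − nonrespondent percentage)
     = 0.46 × (36.7 − 51.1) = 0.46 × -14.4 = -6.624.

-6.6 percentage points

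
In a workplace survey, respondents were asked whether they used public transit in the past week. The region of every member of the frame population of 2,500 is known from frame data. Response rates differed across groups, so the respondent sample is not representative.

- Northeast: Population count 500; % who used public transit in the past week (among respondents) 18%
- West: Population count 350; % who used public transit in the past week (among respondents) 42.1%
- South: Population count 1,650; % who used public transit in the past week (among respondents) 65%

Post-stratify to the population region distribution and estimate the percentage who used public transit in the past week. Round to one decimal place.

Weight each group's respondent value by its population share:
  Northeast: (500/2,500) × 18 = 3.6
  West: (350/2,500) × 42.1 = 5.894
  South: (1,650/2,500) × 65 = 42.9
Post-stratified estimate = 52.394 → 52.4%.

52.4%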